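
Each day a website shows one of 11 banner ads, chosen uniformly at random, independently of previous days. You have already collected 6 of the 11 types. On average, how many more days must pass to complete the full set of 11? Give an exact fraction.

1507/60

Starting from 6 distinct types, each trial gives a new one with probability (11−i)/11 when i types are held, so the wait for the next new type is 11/(11−i).
E = 11/5 + 11/4 + 11/3 + 11/2 + 11/1 = 1507/60.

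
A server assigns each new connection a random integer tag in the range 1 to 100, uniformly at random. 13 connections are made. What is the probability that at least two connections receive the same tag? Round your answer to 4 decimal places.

It's easier to compute the probability that all 13 are distinct.
P(all distinct) = 100/100 · 99/100 · ··· · 88/100 ≈ 0.4428.
So the probability of at least one match is 1 − 0.4428 = 0.5572.

0.5572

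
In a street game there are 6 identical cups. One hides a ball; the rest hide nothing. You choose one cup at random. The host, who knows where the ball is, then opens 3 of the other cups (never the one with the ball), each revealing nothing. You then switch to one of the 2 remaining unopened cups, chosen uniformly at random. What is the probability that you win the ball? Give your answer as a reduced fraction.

5/12

Your original cup holds the ball with probability 1/6, so the other 5 collectively hold it with probability 5/6.
The host can always find 3 empty cups to open, so the reveals don't change that 5/6; it is now spread over the 2 remaining unopened cups.
P(win by switching) = (5/6) · (1/2) = 5/12.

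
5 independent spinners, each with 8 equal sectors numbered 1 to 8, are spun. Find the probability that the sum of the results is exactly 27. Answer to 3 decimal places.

0.053

There are 8^5 = 32768 equally likely outcomes.
The number of ordered 5-tuples from {1,…,8} summing to 27 is 1750.
P(sum = 27) = 1750/32768 = 875/16384 ≈ 0.053.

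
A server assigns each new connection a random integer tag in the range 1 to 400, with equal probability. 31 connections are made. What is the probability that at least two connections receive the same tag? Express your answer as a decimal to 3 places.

It's easier to compute the probability that all 31 are distinct.
P(all distinct) = 400/400 · 399/400 · ··· · 370/400 ≈ 0.303.
So the probability of at least one match is 1 − 0.303 = 0.697.

0.697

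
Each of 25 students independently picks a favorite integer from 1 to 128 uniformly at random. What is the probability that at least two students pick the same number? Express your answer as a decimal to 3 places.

It's easier to compute the probability that all 25 are distinct.
P(all distinct) = 128/128 · 127/128 · ··· · 104/128 ≈ 0.081.
So the probability of at least one match is 1 − 0.081 = 0.919.

0.919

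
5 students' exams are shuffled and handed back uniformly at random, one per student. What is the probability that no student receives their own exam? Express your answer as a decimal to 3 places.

0.367

This is the derangement probability: permutations of 5 with no fixed point.
D(5) = 5! · (1 − 1/1! + 1/2! − ··· + (−1)^5/5!) = 44.
P = 44/120 = 11/30 ≈ 0.367.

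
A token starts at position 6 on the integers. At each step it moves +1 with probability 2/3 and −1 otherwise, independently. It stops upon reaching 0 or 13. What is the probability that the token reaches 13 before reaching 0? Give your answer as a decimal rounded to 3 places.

Let r = q/p = (1/3)/(2/3) = 1/2. The recurrence P(i) = p·P(i+1) + q·P(i−1) with P(0)=0, P(13)=1 gives P(i) = (1 − r^i)/(1 − r^13).
P(6) = (1 − (1/2)^6) / (1 − (1/2)^13) = 8064/8191 ≈ 0.984.

0.984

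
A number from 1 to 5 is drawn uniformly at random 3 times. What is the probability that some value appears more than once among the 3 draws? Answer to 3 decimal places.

0.520

P(all 3 different) = 5/5 · 4/5 · ··· · 3/5 ≈ 0.480.
P(at least two equal) = 1 − 0.480 = 0.520.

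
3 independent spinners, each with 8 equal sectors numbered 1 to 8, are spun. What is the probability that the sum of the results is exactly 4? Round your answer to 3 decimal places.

There are 8^3 = 512 equally likely outcomes.
The number of ordered 3-tuples from {1,…,8} summing to 4 is 3.
P(sum = 4) = 3/512 ≈ 0.006.

0.006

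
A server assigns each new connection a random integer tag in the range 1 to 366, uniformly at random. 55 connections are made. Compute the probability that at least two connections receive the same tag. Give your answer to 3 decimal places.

It's easier to compute the probability that all 55 are distinct.
P(all distinct) = 366/366 · 365/366 · ··· · 312/366 ≈ 0.014.
So the probability of at least one match is 1 − 0.014 = 0.986.

0.986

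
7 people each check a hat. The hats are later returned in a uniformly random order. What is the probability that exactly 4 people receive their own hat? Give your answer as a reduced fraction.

Choose which 4 of the 7 are fixed: C(7,4) = 35 ways.
The remaining 3 must have no fixed point: D(3) = 2.
P = 35·2/5040 = 1/72.

1/72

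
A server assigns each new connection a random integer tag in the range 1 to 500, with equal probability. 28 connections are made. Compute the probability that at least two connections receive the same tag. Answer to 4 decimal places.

0.5371

It's easier to compute the probability that all 28 are distinct.
P(all distinct) = 500/500 · 499/500 · ··· · 473/500 ≈ 0.4629.
So the probability of at least one match is 1 − 0.4629 = 0.5371.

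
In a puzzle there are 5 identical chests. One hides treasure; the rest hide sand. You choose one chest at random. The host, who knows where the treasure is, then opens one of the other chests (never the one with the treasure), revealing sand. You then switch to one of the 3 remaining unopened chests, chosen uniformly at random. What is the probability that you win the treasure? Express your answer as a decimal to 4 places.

0.2667

Your original chest holds the treasure with probability 1/5, so the other 4 collectively hold it with probability 4/5.
The host can always find an empty chest to open, so this doesn't change that 4/5; it is now spread over the 3 remaining unopened chests.
P(win by switching) = (4/5) · (1/3) = 4/15 ≈ 0.2667.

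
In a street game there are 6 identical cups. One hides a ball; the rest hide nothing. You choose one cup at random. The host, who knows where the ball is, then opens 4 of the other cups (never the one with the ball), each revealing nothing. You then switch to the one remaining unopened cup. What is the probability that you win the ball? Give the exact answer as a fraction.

Your original cup holds the ball with probability 1/6, so the other 5 collectively hold it with probability 5/6.
The host can always find 4 empty cups to open, so the reveals don't change that 5/6; it is now spread over the 1 remaining unopened cup.
P(win by switching) = (5/6) · (1/1) = 5/6.

5/6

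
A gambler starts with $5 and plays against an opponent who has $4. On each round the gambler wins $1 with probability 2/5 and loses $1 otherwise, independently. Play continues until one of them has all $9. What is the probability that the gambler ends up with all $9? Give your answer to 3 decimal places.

Let r = q/p = (3/5)/(2/5) = 3/2. The recurrence P(i) = p·P(i+1) + q·P(i−1) with P(0)=0, P(9)=1 gives P(i) = (1 − r^i)/(1 − r^9).
P(5) = (1 − (3/2)^5) / (1 − (3/2)^9) = 3376/19171 ≈ 0.176.

0.176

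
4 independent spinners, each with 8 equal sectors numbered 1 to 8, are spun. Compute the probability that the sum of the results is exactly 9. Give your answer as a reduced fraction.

There are 8^4 = 4096 equally likely outcomes.
The number of ordered 4-tuples from {1,…,8} summing to 9 is 56.
P(sum = 9) = 56/4096 = 7/512.

7/512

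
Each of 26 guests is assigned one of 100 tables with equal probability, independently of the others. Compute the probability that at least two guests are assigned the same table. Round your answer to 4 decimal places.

0.9718

It's easier to compute the probability that all 26 are distinct.
P(all distinct) = 100/100 · 99/100 · ··· · 75/100 ≈ 0.0282.
So the probability of at least one match is 1 − 0.0282 = 0.9718.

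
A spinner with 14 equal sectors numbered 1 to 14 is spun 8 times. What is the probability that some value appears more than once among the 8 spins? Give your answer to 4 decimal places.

0.9180

P(all 8 different) = 14/14 · 13/14 · ··· · 7/14 ≈ 0.0820.
P(at least two equal) = 1 − 0.0820 = 0.9180.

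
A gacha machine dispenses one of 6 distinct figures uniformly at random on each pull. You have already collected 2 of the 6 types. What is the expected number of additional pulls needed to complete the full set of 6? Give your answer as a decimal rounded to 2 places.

Starting from 2 distinct types, each trial gives a new one with probability (6−i)/6 when i types are held, so the wait for the next new type is 6/(6−i).
E = 6/4 + 6/3 + 6/2 + 6/1 = 25/2 ≈ 12.50.

12.50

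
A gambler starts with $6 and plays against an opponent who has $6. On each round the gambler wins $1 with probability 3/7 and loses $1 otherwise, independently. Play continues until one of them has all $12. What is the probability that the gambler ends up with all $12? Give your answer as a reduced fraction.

Let r = q/p = (4/7)/(3/7) = 4/3. The recurrence P(i) = p·P(i+1) + q·P(i−1) with P(0)=0, P(12)=1 gives P(i) = (1 − r^i)/(1 − r^12).
P(6) = (1 − (4/3)^6) / (1 − (4/3)^12) = 729/4825.

729/4825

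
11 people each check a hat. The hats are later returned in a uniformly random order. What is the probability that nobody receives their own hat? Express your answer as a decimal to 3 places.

This is the derangement probability: permutations of 11 with no fixed point.
D(11) = 11! · (1 − 1/1! + 1/2! − ··· + (−1)^11/11!) = 14684570.
P = 14684570/39916800 = 1468457/3991680 ≈ 0.368.

0.368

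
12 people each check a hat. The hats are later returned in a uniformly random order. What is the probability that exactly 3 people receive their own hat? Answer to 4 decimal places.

0.0613

Choose which 3 of the 12 are fixed: C(12,3) = 220 ways.
The remaining 9 must have no fixed point: D(9) = 133496.
P = 220·133496/479001600 = 16687/272160 ≈ 0.0613.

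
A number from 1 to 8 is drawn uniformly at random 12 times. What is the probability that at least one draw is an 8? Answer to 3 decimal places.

0.799

P(no draw is an 8) = (7/8)^12 ≈ 0.201.
P(at least one) = 1 − 0.201 = 0.799.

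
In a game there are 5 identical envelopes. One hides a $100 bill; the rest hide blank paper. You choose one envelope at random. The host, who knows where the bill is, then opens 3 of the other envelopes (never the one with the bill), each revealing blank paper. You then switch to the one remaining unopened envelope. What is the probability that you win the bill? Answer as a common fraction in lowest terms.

4/5

Your original envelope holds the bill with probability 1/5, so the other 4 collectively hold it with probability 4/5.
The host can always find 3 empty envelopes to open, so the reveals don't change that 4/5; it is now spread over the 1 remaining unopened envelope.
P(win by switching) = (4/5) · (1/1) = 4/5.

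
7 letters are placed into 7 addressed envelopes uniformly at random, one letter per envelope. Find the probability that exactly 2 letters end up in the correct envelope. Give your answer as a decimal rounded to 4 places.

Choose which 2 of the 7 are fixed: C(7,2) = 21 ways.
The remaining 5 must have no fixed point: D(5) = 44.
P = 21·44/5040 = 11/60 ≈ 0.1833.

0.1833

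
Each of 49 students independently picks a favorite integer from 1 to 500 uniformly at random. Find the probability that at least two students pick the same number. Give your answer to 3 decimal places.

0.912

It's easier to compute the probability that all 49 are distinct.
P(all distinct) = 500/500 · 499/500 · ··· · 452/500 ≈ 0.088.
So the probability of at least one match is 1 − 0.088 = 0.912.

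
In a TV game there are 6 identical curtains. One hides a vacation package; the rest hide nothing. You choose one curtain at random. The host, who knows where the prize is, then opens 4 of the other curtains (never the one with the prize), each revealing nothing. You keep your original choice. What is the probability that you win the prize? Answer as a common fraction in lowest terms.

The host can always open 4 empty curtains regardless of your choice, so the reveals give no information about your original curtain.
P(win by staying) = 1/6.

1/6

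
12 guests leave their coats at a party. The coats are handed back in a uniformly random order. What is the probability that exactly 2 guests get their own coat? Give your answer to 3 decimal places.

0.184

Choose which 2 of the 12 are fixed: C(12,2) = 66 ways.
The remaining 10 must have no fixed point: D(10) = 1334961.
P = 66·1334961/479001600 = 16481/89600 ≈ 0.184.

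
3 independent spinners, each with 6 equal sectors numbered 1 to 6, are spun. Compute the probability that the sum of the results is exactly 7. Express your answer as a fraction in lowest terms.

5/72

There are 6^3 = 216 equally likely outcomes.
The number of ordered 3-tuples from {1,…,6} summing to 7 is 15.
P(sum = 7) = 15/216 = 5/72.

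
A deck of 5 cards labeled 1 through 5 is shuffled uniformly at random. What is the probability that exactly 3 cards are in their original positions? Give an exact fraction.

1/12

Choose which 3 of the 5 are fixed: C(5,3) = 10 ways.
The remaining 2 must have no fixed point: D(2) = 1.
P = 10·1/120 = 1/12.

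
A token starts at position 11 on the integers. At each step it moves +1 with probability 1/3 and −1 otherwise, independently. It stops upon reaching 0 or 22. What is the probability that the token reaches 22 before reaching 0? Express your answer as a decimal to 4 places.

0.0005

Let r = q/p = (2/3)/(1/3) = 2. The recurrence P(i) = p·P(i+1) + q·P(i−1) with P(0)=0, P(22)=1 gives P(i) = (1 − r^i)/(1 − r^22).
P(11) = (1 − (2)^11) / (1 − (2)^22) = 1/2049 ≈ 0.0005.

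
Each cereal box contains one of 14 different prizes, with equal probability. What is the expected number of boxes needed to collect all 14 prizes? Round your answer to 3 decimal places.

45.522

After i distinct types are collected, each trial gives a new one with probability (14−i)/14, so the expected wait for the next new type is 14/(14−i).
E = 14/14 + 14/13 + 14/12 + 14/11 + 14/10 + 14/9 + 14/8 + 14/7 + 14/6 + 14/5 + 14/4 + 14/3 + 14/2 + 14/1 = 1171733/25740 ≈ 45.522.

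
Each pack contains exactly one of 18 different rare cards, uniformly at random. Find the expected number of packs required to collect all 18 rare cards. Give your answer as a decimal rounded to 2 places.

After i distinct types are collected, each trial gives a new one with probability (18−i)/18, so the expected wait for the next new type is 18/(18−i).
E = 18/18 + 18/17 + 18/16 + 18/15 + 18/14 + 18/13 + 18/12 + 18/11 + 18/10 + 18/9 + 18/8 + 18/7 + 18/6 + 18/5 + 18/4 + 18/3 + 18/2 + 18/1 = 42822903/680680 ≈ 62.91.

62.91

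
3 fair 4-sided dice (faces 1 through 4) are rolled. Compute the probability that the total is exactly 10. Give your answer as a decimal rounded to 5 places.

There are 4^3 = 64 equally likely outcomes.
The number of ordered 3-tuples from {1,…,4} summing to 10 is 6.
P(sum = 10) = 6/64 = 3/32 ≈ 0.09375.

0.09375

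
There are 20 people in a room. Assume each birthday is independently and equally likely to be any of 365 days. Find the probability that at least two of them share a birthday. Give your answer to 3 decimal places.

0.411

It's easier to compute the probability that all 20 are distinct.
P(all distinct) = 365/365 · 364/365 · ··· · 346/365 ≈ 0.589.
So the probability of at least one match is 1 − 0.589 = 0.411.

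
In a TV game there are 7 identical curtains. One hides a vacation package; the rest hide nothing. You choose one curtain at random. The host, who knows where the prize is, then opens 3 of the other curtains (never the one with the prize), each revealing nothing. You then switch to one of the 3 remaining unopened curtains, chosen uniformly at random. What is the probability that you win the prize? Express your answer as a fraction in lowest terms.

Your original curtain holds the prize with probability 1/7, so the other 6 collectively hold it with probability 6/7.
The host can always find 3 empty curtains to open, so the reveals don't change that 6/7; it is now spread over the 3 remaining unopened curtains.
P(win by switching) = (6/7) · (1/3) = 2/7.

2/7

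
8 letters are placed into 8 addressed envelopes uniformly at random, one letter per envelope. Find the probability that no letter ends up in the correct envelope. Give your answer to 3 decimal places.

This is the derangement probability: permutations of 8 with no fixed point.
D(8) = 8! · (1 − 1/1! + 1/2! − ··· + (−1)^8/8!) = 14833.
P = 14833/40320 = 2119/5760 ≈ 0.368.

0.368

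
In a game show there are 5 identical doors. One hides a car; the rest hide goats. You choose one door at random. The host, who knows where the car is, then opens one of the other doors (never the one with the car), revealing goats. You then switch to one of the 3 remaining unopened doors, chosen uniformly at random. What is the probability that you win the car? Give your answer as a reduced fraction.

Your original door holds the car with probability 1/5, so the other 4 collectively hold it with probability 4/5.
The host can always find an empty door to open, so this doesn't change that 4/5; it is now spread over the 3 remaining unopened doors.
P(win by switching) = (4/5) · (1/3) = 4/15.

4/15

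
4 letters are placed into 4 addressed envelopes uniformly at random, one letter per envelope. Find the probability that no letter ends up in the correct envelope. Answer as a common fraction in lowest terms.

This is the derangement probability: permutations of 4 with no fixed point.
D(4) = 4! · (1 − 1/1! + 1/2! − ··· + (−1)^4/4!) = 9.
P = 9/24 = 3/8.

3/8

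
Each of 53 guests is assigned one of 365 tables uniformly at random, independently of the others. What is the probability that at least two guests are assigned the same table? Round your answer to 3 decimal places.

0.981

It's easier to compute the probability that all 53 are distinct.
P(all distinct) = 365/365 · 364/365 · ··· · 313/365 ≈ 0.019.
So the probability of at least one match is 1 − 0.019 = 0.981.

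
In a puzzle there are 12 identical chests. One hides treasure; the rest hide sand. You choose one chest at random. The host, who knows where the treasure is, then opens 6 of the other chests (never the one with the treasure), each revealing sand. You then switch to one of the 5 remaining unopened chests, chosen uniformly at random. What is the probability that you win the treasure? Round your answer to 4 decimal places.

0.1833

Your original chest holds the treasure with probability 1/12, so the other 11 collectively hold it with probability 11/12.
The host can always find 6 empty chests to open, so the reveals don't change that 11/12; it is now spread over the 5 remaining unopened chests.
P(win by switching) = (11/12) · (1/5) = 11/60 ≈ 0.1833.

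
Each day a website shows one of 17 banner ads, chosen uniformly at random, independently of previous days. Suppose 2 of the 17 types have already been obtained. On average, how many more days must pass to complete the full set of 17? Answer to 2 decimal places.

56.41

Starting from 2 distinct types, each trial gives a new one with probability (17−i)/17 when i types are held, so the wait for the next new type is 17/(17−i).
E = 17/15 + 17/14 + 17/13 + 17/12 + 17/11 + 17/10 + 17/9 + 17/8 + 17/7 + 17/6 + 17/5 + 17/4 + 17/3 + 17/2 + 17/1 = 20327869/360360 ≈ 56.41.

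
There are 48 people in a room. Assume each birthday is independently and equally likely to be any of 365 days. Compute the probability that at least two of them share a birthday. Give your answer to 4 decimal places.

It's easier to compute the probability that all 48 are distinct.
P(all distinct) = 365/365 · 364/365 · ··· · 318/365 ≈ 0.0394.
So the probability of at least one match is 1 − 0.0394 = 0.9606.

0.9606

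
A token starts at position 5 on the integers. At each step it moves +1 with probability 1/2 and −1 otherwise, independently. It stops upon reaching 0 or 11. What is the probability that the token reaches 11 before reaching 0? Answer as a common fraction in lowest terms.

5/11

With a fair step, P(i) = ½P(i−1) + ½P(i+1) with P(0)=0, P(11)=1 has the linear solution P(i) = i/11.
P(5) = 5/11.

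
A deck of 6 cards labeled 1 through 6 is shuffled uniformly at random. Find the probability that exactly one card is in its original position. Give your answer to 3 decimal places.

0.367

Choose which one is fixed: C(6,1) = 6 ways.
The remaining 5 must have no fixed point: D(5) = 44.
P = 6·44/720 = 11/30 ≈ 0.367.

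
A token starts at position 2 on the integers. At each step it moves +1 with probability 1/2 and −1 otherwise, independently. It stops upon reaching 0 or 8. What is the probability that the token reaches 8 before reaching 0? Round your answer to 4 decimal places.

0.2500

With a fair step, P(i) = ½P(i−1) + ½P(i+1) with P(0)=0, P(8)=1 has the linear solution P(i) = i/8.
P(2) = 2/8 = 1/4 ≈ 0.2500.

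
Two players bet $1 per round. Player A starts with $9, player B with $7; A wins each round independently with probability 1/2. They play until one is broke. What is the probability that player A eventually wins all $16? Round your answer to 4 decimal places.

0.5625

With a fair step, P(i) = ½P(i−1) + ½P(i+1) with P(0)=0, P(16)=1 has the linear solution P(i) = i/16.
P(9) = 9/16 ≈ 0.5625.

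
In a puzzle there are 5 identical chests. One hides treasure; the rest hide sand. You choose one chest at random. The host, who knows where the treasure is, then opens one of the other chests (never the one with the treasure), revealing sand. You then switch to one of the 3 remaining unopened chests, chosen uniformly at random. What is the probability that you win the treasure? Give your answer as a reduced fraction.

Your original chest holds the treasure with probability 1/5, so the other 4 collectively hold it with probability 4/5.
The host can always find an empty chest to open, so this doesn't change that 4/5; it is now spread over the 3 remaining unopened chests.
P(win by switching) = (4/5) · (1/3) = 4/15.

4/15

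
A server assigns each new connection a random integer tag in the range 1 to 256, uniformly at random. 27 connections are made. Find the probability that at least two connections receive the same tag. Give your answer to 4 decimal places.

It's easier to compute the probability that all 27 are distinct.
P(all distinct) = 256/256 · 255/256 · ··· · 230/256 ≈ 0.2415.
So the probability of at least one match is 1 − 0.2415 = 0.7585.

0.7585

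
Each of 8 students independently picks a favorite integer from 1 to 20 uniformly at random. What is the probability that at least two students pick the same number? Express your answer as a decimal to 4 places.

It's easier to compute the probability that all 8 are distinct.
P(all distinct) = 20/20 · 19/20 · ··· · 13/20 ≈ 0.1984.
So the probability of at least one match is 1 − 0.1984 = 0.8016.

0.8016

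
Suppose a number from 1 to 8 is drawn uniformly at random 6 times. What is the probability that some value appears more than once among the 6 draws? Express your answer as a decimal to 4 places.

P(all 6 different) = 8/8 · 7/8 · ··· · 3/8 ≈ 0.0769.
P(at least two equal) = 1 − 0.0769 = 0.9231.

0.9231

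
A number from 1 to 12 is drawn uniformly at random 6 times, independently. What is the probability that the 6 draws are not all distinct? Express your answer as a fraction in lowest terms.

P(all 6 different) = 12/12 · 11/12 · ··· · 7/12 = 385/1728.
P(at least two equal) = 1 − 385/1728 = 1343/1728.

1343/1728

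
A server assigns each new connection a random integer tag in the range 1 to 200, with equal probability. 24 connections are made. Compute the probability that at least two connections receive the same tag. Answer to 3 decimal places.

0.762

It's easier to compute the probability that all 24 are distinct.
P(all distinct) = 200/200 · 199/200 · ··· · 177/200 ≈ 0.238.
So the probability of at least one match is 1 − 0.238 = 0.762.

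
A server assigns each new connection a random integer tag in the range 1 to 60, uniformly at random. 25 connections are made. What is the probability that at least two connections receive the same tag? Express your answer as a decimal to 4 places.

It's easier to compute the probability that all 25 are distinct.
P(all distinct) = 60/60 · 59/60 · ··· · 36/60 ≈ 0.0028.
So the probability of at least one match is 1 − 0.0028 = 0.9972.

0.9972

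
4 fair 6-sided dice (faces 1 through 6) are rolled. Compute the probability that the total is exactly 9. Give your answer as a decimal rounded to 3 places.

There are 6^4 = 1296 equally likely outcomes.
The number of ordered 4-tuples from {1,…,6} summing to 9 is 56.
P(sum = 9) = 56/1296 = 7/162 ≈ 0.043.

0.043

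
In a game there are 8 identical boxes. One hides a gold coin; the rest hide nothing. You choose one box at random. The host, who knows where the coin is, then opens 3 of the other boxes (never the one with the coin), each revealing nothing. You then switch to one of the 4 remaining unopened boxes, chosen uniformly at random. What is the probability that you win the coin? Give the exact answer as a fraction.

Your original box holds the coin with probability 1/8, so the other 7 collectively hold it with probability 7/8.
The host can always find 3 empty boxes to open, so the reveals don't change that 7/8; it is now spread over the 4 remaining unopened boxes.
P(win by switching) = (7/8) · (1/4) = 7/32.

7/32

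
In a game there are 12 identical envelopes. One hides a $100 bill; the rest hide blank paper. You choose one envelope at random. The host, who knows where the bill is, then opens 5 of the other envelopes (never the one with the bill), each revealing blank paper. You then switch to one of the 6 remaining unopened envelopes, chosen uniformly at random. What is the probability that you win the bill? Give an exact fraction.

11/72

Your original envelope holds the bill with probability 1/12, so the other 11 collectively hold it with probability 11/12.
The host can always find 5 empty envelopes to open, so the reveals don't change that 11/12; it is now spread over the 6 remaining unopened envelopes.
P(win by switching) = (11/12) · (1/6) = 11/72.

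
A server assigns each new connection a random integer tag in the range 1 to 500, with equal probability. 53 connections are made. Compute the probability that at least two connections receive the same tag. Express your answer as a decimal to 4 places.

0.9426

It's easier to compute the probability that all 53 are distinct.
P(all distinct) = 500/500 · 499/500 · ··· · 448/500 ≈ 0.0574.
So the probability of at least one match is 1 − 0.0574 = 0.9426.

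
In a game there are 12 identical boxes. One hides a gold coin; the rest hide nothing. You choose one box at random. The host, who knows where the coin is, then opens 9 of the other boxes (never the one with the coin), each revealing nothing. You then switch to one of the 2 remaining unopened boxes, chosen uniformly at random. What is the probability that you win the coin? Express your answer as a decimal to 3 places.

Your original box holds the coin with probability 1/12, so the other 11 collectively hold it with probability 11/12.
The host can always find 9 empty boxes to open, so the reveals don't change that 11/12; it is now spread over the 2 remaining unopened boxes.
P(win by switching) = (11/12) · (1/2) = 11/24 ≈ 0.458.

0.458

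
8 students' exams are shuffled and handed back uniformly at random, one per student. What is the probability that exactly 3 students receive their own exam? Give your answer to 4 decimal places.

Choose which 3 of the 8 are fixed: C(8,3) = 56 ways.
The remaining 5 must have no fixed point: D(5) = 44.
P = 56·44/40320 = 11/180 ≈ 0.0611.

0.0611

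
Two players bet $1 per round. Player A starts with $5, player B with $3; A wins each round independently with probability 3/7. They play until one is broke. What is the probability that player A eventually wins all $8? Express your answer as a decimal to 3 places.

0.358

Let r = q/p = (4/7)/(3/7) = 4/3. The recurrence P(i) = p·P(i+1) + q·P(i−1) with P(0)=0, P(8)=1 gives P(i) = (1 − r^i)/(1 − r^8).
P(5) = (1 − (4/3)^5) / (1 − (4/3)^8) = 21087/58975 ≈ 0.358.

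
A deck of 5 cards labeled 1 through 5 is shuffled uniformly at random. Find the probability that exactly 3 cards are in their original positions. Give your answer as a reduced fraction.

Choose which 3 of the 5 are fixed: C(5,3) = 10 ways.
The remaining 2 must have no fixed point: D(2) = 1.
P = 10·1/120 = 1/12.

1/12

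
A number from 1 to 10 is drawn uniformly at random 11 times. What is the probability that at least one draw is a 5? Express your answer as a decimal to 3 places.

0.686

P(no draw is a 5) = (9/10)^11 ≈ 0.314.
P(at least one) = 1 − 0.314 = 0.686.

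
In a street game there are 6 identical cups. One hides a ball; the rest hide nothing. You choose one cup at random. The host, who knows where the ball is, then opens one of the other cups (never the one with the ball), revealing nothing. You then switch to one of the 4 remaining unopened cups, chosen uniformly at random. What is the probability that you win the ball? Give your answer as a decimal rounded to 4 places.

0.2083

Your original cup holds the ball with probability 1/6, so the other 5 collectively hold it with probability 5/6.
The host can always find an empty cup to open, so this doesn't change that 5/6; it is now spread over the 4 remaining unopened cups.
P(win by switching) = (5/6) · (1/4) = 5/24 ≈ 0.2083.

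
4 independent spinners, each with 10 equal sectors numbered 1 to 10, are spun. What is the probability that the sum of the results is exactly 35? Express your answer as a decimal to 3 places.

0.006

There are 10^4 = 10000 equally likely outcomes.
The number of ordered 4-tuples from {1,…,10} summing to 35 is 56.
P(sum = 35) = 56/10000 = 7/1250 ≈ 0.006.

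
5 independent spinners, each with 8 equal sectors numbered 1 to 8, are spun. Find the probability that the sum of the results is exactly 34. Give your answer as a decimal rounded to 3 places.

0.006

There are 8^5 = 32768 equally likely outcomes.
The number of ordered 5-tuples from {1,…,8} summing to 34 is 210.
P(sum = 34) = 210/32768 = 105/16384 ≈ 0.006.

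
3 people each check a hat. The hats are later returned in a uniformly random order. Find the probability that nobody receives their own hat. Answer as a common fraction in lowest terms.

1/3

This is the derangement probability: permutations of 3 with no fixed point.
D(3) = 3! · (1 − 1/1! + 1/2! − ··· + (−1)^3/3!) = 2.
P = 2/6 = 1/3.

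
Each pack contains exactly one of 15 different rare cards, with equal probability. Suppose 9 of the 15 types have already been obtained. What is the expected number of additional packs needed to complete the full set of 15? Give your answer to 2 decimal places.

36.75

Starting from 9 distinct types, each trial gives a new one with probability (15−i)/15 when i types are held, so the wait for the next new type is 15/(15−i).
E = 15/6 + 15/5 + 15/4 + 15/3 + 15/2 + 15/1 = 147/4 ≈ 36.75.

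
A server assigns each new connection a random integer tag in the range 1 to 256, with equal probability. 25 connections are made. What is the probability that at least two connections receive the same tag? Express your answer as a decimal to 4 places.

It's easier to compute the probability that all 25 are distinct.
P(all distinct) = 256/256 · 255/256 · ··· · 232/256 ≈ 0.2979.
So the probability of at least one match is 1 − 0.2979 = 0.7021.

0.7021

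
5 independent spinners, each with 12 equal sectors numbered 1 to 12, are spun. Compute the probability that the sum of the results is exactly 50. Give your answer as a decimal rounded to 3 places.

0.004

There are 12^5 = 248832 equally likely outcomes.
The number of ordered 5-tuples from {1,…,12} summing to 50 is 1001.
P(sum = 50) = 1001/248832 ≈ 0.004.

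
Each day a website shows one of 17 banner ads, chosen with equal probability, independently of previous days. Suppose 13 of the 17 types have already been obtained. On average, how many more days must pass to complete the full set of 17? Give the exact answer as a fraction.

Starting from 13 distinct types, each trial gives a new one with probability (17−i)/17 when i types are held, so the wait for the next new type is 17/(17−i).
E = 17/4 + 17/3 + 17/2 + 17/1 = 425/12.

425/12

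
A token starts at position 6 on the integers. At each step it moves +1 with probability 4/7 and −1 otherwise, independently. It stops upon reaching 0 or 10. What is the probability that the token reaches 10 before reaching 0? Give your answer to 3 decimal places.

0.871

Let r = q/p = (3/7)/(4/7) = 3/4. The recurrence P(i) = p·P(i+1) + q·P(i−1) with P(0)=0, P(10)=1 gives P(i) = (1 − r^i)/(1 − r^10).
P(6) = (1 − (3/4)^6) / (1 − (3/4)^10) = 123136/141361 ≈ 0.871.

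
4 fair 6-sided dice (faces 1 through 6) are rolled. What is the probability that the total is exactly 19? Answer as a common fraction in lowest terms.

There are 6^4 = 1296 equally likely outcomes.
The number of ordered 4-tuples from {1,…,6} summing to 19 is 56.
P(sum = 19) = 56/1296 = 7/162.

7/162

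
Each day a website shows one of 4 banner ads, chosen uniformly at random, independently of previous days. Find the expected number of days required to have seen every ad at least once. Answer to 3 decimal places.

8.333

After i distinct types are collected, each trial gives a new one with probability (4−i)/4, so the expected wait for the next new type is 4/(4−i).
E = 4/4 + 4/3 + 4/2 + 4/1 = 25/3 ≈ 8.333.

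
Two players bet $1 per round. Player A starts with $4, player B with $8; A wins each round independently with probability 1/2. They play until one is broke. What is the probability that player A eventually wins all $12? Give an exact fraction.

1/3

With a fair step, P(i) = ½P(i−1) + ½P(i+1) with P(0)=0, P(12)=1 has the linear solution P(i) = i/12.
P(4) = 4/12 = 1/3.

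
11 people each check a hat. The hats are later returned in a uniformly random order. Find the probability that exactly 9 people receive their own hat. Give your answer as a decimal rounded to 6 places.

0.000001

Choose which 9 of the 11 are fixed: C(11,9) = 55 ways.
The remaining 2 must have no fixed point: D(2) = 1.
P = 55·1/39916800 = 1/725760 ≈ 0.000001.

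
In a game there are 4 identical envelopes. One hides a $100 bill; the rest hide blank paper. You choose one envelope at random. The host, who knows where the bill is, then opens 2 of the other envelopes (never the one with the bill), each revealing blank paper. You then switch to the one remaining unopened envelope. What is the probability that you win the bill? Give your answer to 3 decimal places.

Your original envelope holds the bill with probability 1/4, so the other 3 collectively hold it with probability 3/4.
The host can always find 2 empty envelopes to open, so the reveals don't change that 3/4; it is now spread over the 1 remaining unopened envelope.
P(win by switching) = (3/4) · (1/1) = 3/4 ≈ 0.750.

0.750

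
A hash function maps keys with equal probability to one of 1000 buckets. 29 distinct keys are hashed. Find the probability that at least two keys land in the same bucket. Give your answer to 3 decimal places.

It's easier to compute the probability that all 29 are distinct.
P(all distinct) = 1000/1000 · 999/1000 · ··· · 972/1000 ≈ 0.664.
So the probability of at least one match is 1 − 0.664 = 0.336.

0.336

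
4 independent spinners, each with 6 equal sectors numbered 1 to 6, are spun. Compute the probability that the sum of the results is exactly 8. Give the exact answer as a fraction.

35/1296

There are 6^4 = 1296 equally likely outcomes.
The number of ordered 4-tuples from {1,…,6} summing to 8 is 35.
P(sum = 8) = 35/1296.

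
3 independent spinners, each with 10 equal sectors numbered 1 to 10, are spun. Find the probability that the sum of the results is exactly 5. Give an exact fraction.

3/500

There are 10^3 = 1000 equally likely outcomes.
The number of ordered 3-tuples from {1,…,10} summing to 5 is 6.
P(sum = 5) = 6/1000 = 3/500.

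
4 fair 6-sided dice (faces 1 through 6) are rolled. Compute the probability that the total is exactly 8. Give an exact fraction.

There are 6^4 = 1296 equally likely outcomes.
The number of ordered 4-tuples from {1,…,6} summing to 8 is 35.
P(sum = 8) = 35/1296.

35/1296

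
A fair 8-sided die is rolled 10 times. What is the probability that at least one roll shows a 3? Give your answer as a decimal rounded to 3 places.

0.737

P(no roll shows a 3) = (7/8)^10 ≈ 0.263.
P(at least one) = 1 − 0.263 = 0.737.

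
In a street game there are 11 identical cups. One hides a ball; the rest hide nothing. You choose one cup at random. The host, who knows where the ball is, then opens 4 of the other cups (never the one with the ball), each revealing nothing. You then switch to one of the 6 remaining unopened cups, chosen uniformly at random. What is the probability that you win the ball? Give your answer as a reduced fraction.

5/33

Your original cup holds the ball with probability 1/11, so the other 10 collectively hold it with probability 10/11.
The host can always find 4 empty cups to open, so the reveals don't change that 10/11; it is now spread over the 6 remaining unopened cups.
P(win by switching) = (10/11) · (1/6) = 5/33.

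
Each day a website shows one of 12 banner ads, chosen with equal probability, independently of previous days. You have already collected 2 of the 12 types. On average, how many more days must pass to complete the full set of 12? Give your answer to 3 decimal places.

35.148

Starting from 2 distinct types, each trial gives a new one with probability (12−i)/12 when i types are held, so the wait for the next new type is 12/(12−i).
E = 12/10 + 12/9 + 12/8 + 12/7 + 12/6 + 12/5 + 12/4 + 12/3 + 12/2 + 12/1 = 7381/210 ≈ 35.148.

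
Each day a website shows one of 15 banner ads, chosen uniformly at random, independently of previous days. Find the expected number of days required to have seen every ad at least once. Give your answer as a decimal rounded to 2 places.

After i distinct types are collected, each trial gives a new one with probability (15−i)/15, so the expected wait for the next new type is 15/(15−i).
E = 15/15 + 15/14 + 15/13 + 15/12 + 15/11 + 15/10 + 15/9 + 15/8 + 15/7 + 15/6 + 15/5 + 15/4 + 15/3 + 15/2 + 15/1 = 1195757/24024 ≈ 49.77.

49.77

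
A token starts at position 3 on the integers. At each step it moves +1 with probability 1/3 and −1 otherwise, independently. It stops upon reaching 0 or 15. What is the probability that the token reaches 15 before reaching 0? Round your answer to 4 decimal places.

0.0002

Let r = q/p = (2/3)/(1/3) = 2. The recurrence P(i) = p·P(i+1) + q·P(i−1) with P(0)=0, P(15)=1 gives P(i) = (1 − r^i)/(1 − r^15).
P(3) = (1 − (2)^3) / (1 − (2)^15) = 1/4681 ≈ 0.0002.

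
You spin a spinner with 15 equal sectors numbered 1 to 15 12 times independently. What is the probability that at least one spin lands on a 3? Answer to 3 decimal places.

0.563

P(no spin lands on a 3) = (14/15)^12 ≈ 0.437.
P(at least one) = 1 − 0.437 = 0.563.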